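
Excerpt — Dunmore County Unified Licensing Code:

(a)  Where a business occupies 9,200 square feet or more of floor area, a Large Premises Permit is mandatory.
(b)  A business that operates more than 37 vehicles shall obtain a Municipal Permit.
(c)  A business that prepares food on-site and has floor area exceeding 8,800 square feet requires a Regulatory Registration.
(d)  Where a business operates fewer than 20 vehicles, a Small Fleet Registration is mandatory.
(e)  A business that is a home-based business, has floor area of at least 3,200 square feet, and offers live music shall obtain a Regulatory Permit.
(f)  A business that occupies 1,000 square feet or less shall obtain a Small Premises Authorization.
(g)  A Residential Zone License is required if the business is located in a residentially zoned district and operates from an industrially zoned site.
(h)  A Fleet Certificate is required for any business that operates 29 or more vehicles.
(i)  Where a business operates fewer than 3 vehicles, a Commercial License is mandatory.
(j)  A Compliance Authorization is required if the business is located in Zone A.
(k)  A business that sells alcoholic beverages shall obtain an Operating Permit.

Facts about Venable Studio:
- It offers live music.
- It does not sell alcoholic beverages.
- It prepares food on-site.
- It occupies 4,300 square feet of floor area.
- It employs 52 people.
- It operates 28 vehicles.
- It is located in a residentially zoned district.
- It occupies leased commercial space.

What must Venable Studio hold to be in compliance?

None

(a) floor area 4,300 square feet < 9,200 square feet → Large Premises Permit not required.
(b) vehicles 28 ≤ 37 → Municipal Permit not required.
(c) prepares food on-site; floor area 4,300 square feet ≤ 8,800 square feet → Regulatory Registration not required.
(d) vehicles 28 ≥ 20 → Small Fleet Registration not required.
(e) occupies leased commercial space (not: is a home-based business); floor area 4,300 square feet ≥ 3,200 square feet; offers live music → Regulatory Permit not required.
(f) floor area 4,300 square feet > 1,000 square feet → Small Premises Authorization not required.
(g) is located in a residentially zoned district; occupies leased commercial space (not: operates from an industrially zoned site) → Residential Zone License not required.
(h) vehicles 28 < 29 → Fleet Certificate not required.
(i) vehicles 28 ≥ 3 → Commercial License not required.
(j) is located in a residentially zoned district (not: is located in Zone A) → Compliance Authorization not required.
(k) does not sell alcoholic beverages → Operating Permit not required.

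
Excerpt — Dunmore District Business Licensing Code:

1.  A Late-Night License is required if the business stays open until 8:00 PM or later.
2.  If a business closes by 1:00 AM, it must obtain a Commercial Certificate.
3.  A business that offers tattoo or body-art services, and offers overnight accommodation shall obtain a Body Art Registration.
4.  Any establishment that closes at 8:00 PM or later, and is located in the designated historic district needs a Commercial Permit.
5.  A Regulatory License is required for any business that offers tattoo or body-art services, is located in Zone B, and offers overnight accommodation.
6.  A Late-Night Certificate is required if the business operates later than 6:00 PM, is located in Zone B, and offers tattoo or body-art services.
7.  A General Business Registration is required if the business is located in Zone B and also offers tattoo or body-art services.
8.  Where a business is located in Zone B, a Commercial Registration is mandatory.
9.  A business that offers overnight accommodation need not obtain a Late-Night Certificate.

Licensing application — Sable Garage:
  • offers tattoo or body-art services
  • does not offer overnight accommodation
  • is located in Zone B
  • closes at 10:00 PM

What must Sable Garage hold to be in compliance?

Commercial Certificate, Commercial Registration, General Business Registration, Late-Night Certificate, Late-Night License

1. closes 10:00 PM, after 8:00 PM → Late-Night License required.
2. closes 10:00 PM, at/before 1:00 AM → Commercial Certificate required.
3. offers tattoo or body-art services; does not offer overnight accommodation → Body Art Registration not required.
4. closes 10:00 PM, after 8:00 PM; is located in Zone B (not: is located in the designated historic district) → Commercial Permit not required.
5. offers tattoo or body-art services; is located in Zone B; does not offer overnight accommodation → Regulatory License not required.
6. closes 10:00 PM, after 6:00 PM; is located in Zone B; offers tattoo or body-art services → Late-Night Certificate required.
7. is located in Zone B; offers tattoo or body-art services → General Business Registration required.
8. is located in Zone B → Commercial Registration required.
9. does not offer overnight accommodation → Late-Night Certificate exemption does not apply.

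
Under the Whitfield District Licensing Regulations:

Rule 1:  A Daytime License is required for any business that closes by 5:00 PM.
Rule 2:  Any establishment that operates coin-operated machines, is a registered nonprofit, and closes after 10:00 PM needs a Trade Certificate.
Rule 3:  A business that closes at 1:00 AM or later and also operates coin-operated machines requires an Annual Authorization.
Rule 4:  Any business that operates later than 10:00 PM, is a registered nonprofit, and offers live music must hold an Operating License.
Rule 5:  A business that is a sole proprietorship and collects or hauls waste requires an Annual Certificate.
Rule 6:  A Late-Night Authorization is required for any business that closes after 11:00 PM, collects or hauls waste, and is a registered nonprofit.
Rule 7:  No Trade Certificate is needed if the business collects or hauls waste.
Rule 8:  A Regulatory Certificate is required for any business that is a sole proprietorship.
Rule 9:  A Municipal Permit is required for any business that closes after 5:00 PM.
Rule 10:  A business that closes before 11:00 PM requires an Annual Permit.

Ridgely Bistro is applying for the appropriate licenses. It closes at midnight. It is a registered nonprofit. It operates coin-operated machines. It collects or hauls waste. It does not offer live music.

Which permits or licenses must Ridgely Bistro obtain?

Late-Night Authorization, Municipal Permit

Rule 1: closes midnight, after 5:00 PM → Daytime License not required.
Rule 2: operates coin-operated machines; is a registered nonprofit; closes midnight, after 10:00 PM → Trade Certificate required.
Rule 3: closes midnight, at/before 1:00 AM; operates coin-operated machines → Annual Authorization not required.
Rule 4: closes midnight, after 10:00 PM; is a registered nonprofit; does not offer live music → Operating License not required.
Rule 5: is a registered nonprofit (not: is a sole proprietorship); collects or hauls waste → Annual Certificate not required.
Rule 6: closes midnight, after 11:00 PM; collects or hauls waste; is a registered nonprofit → Late-Night Authorization required.
Rule 7: collects or hauls waste → exempt from Trade Certificate.
Rule 8: is a registered nonprofit (not: is a sole proprietorship) → Regulatory Certificate not required.
Rule 9: closes midnight, after 5:00 PM → Municipal Permit required.
Rule 10: closes midnight, after 11:00 PM → Annual Permit not required.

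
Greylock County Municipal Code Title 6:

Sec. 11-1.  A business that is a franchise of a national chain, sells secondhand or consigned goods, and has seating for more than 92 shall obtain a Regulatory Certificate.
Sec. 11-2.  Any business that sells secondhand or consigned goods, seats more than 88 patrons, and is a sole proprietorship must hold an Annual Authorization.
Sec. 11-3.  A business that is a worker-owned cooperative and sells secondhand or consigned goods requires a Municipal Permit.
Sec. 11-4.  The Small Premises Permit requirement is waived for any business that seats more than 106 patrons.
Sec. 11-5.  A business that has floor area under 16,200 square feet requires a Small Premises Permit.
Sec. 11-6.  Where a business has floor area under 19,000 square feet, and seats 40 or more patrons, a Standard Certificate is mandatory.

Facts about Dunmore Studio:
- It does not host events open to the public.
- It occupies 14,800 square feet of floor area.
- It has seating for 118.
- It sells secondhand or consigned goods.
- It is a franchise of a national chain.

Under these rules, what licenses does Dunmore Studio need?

Sec. 11-1. is a franchise of a national chain; sells secondhand or consigned goods; seating 118 > 92 → Regulatory Certificate required.
Sec. 11-2. sells secondhand or consigned goods; seating 118 > 88; is a franchise of a national chain (not: is a sole proprietorship) → Annual Authorization not required.
Sec. 11-3. is a franchise of a national chain (not: is a worker-owned cooperative); sells secondhand or consigned goods → Municipal Permit not required.
Sec. 11-4. seating 118 > 106 → exempt from Small Premises Permit.
Sec. 11-5. floor area 14,800 square feet < 16,200 square feet → Small Premises Permit required.
Sec. 11-6. floor area 14,800 square feet < 19,000 square feet; seating 118 ≥ 40 → Standard Certificate required.

Regulatory Certificate, Standard Certificate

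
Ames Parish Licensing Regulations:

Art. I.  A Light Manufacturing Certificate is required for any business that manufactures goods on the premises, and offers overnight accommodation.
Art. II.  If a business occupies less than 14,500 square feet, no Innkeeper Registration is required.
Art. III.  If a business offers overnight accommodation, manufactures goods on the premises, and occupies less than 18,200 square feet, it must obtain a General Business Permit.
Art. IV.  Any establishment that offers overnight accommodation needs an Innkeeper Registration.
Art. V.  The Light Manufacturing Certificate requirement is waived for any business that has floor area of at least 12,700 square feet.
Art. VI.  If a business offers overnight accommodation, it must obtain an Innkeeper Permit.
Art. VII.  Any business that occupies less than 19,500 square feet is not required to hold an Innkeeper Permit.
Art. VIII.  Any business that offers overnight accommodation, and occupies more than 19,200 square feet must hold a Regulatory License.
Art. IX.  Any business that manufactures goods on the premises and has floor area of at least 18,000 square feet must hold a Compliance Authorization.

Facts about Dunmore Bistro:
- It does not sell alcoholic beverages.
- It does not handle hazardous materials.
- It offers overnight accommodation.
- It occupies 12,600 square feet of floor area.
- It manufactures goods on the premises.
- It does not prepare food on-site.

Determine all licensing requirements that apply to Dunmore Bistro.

General Business Permit, Light Manufacturing Certificate

Art. I. manufactures goods on the premises; offers overnight accommodation → Light Manufacturing Certificate required.
Art. II. floor area 12,600 square feet < 14,500 square feet → exempt from Innkeeper Registration.
Art. III. offers overnight accommodation; manufactures goods on the premises; floor area 12,600 square feet < 18,200 square feet → General Business Permit required.
Art. IV. offers overnight accommodation → Innkeeper Registration required.
Art. V. floor area 12,600 square feet < 12,700 square feet → Light Manufacturing Certificate exemption does not apply.
Art. VI. offers overnight accommodation → Innkeeper Permit required.
Art. VII. floor area 12,600 square feet < 19,500 square feet → exempt from Innkeeper Permit.
Art. VIII. offers overnight accommodation; floor area 12,600 square feet ≤ 19,200 square feet → Regulatory License not required.
Art. IX. manufactures goods on the premises; floor area 12,600 square feet < 18,000 square feet → Compliance Authorization not required.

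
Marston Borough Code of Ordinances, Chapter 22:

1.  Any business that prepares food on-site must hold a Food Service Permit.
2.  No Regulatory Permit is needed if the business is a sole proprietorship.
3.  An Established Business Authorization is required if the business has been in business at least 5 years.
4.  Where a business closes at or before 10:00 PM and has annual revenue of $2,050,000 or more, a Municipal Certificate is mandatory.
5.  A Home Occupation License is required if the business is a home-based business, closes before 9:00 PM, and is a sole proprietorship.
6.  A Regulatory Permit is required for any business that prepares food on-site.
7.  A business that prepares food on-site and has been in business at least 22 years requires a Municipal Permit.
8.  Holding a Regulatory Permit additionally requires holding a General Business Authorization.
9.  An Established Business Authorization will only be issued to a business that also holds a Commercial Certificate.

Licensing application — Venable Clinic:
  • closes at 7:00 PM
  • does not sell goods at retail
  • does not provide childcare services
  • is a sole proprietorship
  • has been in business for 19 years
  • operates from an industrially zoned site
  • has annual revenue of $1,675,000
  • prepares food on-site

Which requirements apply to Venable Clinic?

Commercial Certificate, Established Business Authorization, Food Service Permit

1. prepares food on-site → Food Service Permit required.
2. is a sole proprietorship → exempt from Regulatory Permit.
3. years in business 19 ≥ 5 → Established Business Authorization required.
4. closes 7:00 PM, at/before 10:00 PM; revenue $1,675,000 < $2,050,000 → Municipal Certificate not required.
5. operates from an industrially zoned site (not: is a home-based business); closes 7:00 PM, at/before 9:00 PM; is a sole proprietorship → Home Occupation License not required.
6. prepares food on-site → Regulatory Permit required.
7. prepares food on-site; years in business 19 < 22 → Municipal Permit not required.
8. Regulatory Permit is not required → no effect.
9. Established Business Authorization is required → Commercial Certificate also required.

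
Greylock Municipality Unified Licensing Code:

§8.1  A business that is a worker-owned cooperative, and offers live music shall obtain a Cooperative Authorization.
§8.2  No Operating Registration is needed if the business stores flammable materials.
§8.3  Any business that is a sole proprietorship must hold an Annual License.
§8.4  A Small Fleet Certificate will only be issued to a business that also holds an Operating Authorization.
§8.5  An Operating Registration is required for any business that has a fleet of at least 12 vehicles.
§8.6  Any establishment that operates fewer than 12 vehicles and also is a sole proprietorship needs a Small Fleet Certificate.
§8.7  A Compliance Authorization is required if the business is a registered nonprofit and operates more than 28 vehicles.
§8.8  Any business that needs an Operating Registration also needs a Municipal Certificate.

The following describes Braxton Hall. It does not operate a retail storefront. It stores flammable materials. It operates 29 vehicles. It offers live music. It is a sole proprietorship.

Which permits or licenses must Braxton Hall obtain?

§8.1 is a sole proprietorship (not: is a worker-owned cooperative); offers live music → Cooperative Authorization not required.
§8.2 stores flammable materials → exempt from Operating Registration.
§8.3 is a sole proprietorship → Annual License required.
§8.4 Small Fleet Certificate is not required → no effect.
§8.5 vehicles 29 ≥ 12 → Operating Registration required.
§8.6 vehicles 29 ≥ 12; is a sole proprietorship → Small Fleet Certificate not required.
§8.7 is a sole proprietorship (not: is a registered nonprofit); vehicles 29 > 28 → Compliance Authorization not required.
§8.8 Operating Registration is not required → no effect.

Annual License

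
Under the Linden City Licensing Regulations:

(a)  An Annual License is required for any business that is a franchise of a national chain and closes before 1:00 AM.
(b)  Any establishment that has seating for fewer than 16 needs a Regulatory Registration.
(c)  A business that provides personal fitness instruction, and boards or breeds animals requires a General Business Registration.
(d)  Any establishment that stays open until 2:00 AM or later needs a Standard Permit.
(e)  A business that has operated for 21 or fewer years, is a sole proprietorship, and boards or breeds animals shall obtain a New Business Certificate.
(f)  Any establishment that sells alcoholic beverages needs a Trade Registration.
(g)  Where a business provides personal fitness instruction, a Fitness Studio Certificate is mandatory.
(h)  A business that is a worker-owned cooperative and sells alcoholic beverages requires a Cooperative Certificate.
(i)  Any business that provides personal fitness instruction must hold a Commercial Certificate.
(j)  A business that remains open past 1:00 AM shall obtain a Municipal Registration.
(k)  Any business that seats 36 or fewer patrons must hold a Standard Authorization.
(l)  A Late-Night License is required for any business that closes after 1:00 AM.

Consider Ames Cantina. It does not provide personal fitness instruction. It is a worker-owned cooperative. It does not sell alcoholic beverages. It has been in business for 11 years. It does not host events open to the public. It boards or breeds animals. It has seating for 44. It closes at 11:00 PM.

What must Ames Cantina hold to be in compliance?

None

(a) is a worker-owned cooperative (not: is a franchise of a national chain); closes 11:00 PM, at/before 1:00 AM → Annual License not required.
(b) seating 44 ≥ 16 → Regulatory Registration not required.
(c) does not provide personal fitness instruction; boards or breeds animals → General Business Registration not required.
(d) closes 11:00 PM, at/before 2:00 AM → Standard Permit not required.
(e) years in business 11 ≤ 21; is a worker-owned cooperative (not: is a sole proprietorship); boards or breeds animals → New Business Certificate not required.
(f) does not sell alcoholic beverages → Trade Registration not required.
(g) does not provide personal fitness instruction → Fitness Studio Certificate not required.
(h) is a worker-owned cooperative; does not sell alcoholic beverages → Cooperative Certificate not required.
(i) does not provide personal fitness instruction → Commercial Certificate not required.
(j) closes 11:00 PM, at/before 1:00 AM → Municipal Registration not required.
(k) seating 44 > 36 → Standard Authorization not required.
(l) closes 11:00 PM, at/before 1:00 AM → Late-Night License not required.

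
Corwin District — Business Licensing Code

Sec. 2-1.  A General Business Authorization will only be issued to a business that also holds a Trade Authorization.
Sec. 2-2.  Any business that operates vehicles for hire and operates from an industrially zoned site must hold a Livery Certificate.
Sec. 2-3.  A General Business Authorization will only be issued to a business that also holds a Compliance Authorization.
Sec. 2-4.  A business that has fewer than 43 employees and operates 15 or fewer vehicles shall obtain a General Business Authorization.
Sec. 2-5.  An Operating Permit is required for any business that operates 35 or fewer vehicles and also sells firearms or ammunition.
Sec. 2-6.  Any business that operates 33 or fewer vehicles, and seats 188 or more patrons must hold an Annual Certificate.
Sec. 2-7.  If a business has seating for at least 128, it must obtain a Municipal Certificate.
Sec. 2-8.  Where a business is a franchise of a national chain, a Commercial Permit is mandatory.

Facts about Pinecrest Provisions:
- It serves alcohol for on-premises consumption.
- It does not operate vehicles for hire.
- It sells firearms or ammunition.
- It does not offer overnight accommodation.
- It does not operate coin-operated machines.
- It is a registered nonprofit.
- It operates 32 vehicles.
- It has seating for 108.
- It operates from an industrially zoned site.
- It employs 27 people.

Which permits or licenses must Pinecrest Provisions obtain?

Sec. 2-1. General Business Authorization is not required → no effect.
Sec. 2-2. does not operate vehicles for hire; operates from an industrially zoned site → Livery Certificate not required.
Sec. 2-3. General Business Authorization is not required → no effect.
Sec. 2-4. employees 27 < 43; vehicles 32 > 15 → General Business Authorization not required.
Sec. 2-5. vehicles 32 ≤ 35; sells firearms or ammunition → Operating Permit required.
Sec. 2-6. vehicles 32 ≤ 33; seating 108 < 188 → Annual Certificate not required.
Sec. 2-7. seating 108 < 128 → Municipal Certificate not required.
Sec. 2-8. is a registered nonprofit (not: is a franchise of a national chain) → Commercial Permit not required.

Operating Permit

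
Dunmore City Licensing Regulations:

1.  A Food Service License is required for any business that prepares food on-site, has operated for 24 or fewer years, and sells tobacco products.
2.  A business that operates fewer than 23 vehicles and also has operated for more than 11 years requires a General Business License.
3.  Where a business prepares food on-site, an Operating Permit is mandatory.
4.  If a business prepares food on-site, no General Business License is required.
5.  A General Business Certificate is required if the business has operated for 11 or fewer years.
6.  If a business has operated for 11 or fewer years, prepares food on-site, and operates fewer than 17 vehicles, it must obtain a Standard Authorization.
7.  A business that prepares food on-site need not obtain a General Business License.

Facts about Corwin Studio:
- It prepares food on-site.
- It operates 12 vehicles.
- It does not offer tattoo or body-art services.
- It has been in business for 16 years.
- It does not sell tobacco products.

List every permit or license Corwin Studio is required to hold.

1. prepares food on-site; years in business 16 ≤ 24; does not sell tobacco products → Food Service License not required.
2. vehicles 12 < 23; years in business 16 > 11 → General Business License required.
3. prepares food on-site → Operating Permit required.
4. prepares food on-site → exempt from General Business License.
5. years in business 16 > 11 → General Business Certificate not required.
6. years in business 16 > 11; prepares food on-site; vehicles 12 < 17 → Standard Authorization not required.
7. prepares food on-site → exempt from General Business License.

Operating Permit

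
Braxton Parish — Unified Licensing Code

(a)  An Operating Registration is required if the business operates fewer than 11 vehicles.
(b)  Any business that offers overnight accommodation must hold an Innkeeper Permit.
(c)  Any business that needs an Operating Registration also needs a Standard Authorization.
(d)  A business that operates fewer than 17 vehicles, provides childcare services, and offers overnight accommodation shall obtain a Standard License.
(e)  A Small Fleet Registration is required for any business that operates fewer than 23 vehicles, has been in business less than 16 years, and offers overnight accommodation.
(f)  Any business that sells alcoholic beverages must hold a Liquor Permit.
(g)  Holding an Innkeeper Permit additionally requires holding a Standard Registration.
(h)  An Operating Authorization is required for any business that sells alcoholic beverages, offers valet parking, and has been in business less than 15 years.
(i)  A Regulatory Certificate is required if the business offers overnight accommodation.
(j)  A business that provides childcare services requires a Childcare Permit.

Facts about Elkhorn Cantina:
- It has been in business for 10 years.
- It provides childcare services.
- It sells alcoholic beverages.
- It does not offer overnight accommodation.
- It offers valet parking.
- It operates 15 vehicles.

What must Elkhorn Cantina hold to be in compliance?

Childcare Permit, Liquor Permit, Operating Authorization

(a) vehicles 15 ≥ 11 → Operating Registration not required.
(b) does not offer overnight accommodation → Innkeeper Permit not required.
(c) Operating Registration is not required → no effect.
(d) vehicles 15 < 17; provides childcare services; does not offer overnight accommodation → Standard License not required.
(e) vehicles 15 < 23; years in business 10 < 16; does not offer overnight accommodation → Small Fleet Registration not required.
(f) sells alcoholic beverages → Liquor Permit required.
(g) Innkeeper Permit is not required → no effect.
(h) sells alcoholic beverages; offers valet parking; years in business 10 < 15 → Operating Authorization required.
(i) does not offer overnight accommodation → Regulatory Certificate not required.
(j) provides childcare services → Childcare Permit required.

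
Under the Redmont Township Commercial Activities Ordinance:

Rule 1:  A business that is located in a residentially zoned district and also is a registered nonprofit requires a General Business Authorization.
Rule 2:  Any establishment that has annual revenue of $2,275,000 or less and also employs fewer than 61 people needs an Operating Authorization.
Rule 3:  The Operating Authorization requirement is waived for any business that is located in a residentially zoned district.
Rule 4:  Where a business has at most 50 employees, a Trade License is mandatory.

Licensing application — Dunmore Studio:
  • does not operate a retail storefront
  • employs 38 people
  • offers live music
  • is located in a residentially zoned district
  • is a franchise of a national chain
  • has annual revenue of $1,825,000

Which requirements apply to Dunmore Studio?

Trade License

Rule 1: is located in a residentially zoned district; is a franchise of a national chain (not: is a registered nonprofit) → General Business Authorization not required.
Rule 2: revenue $1,825,000 ≤ $2,275,000; employees 38 < 61 → Operating Authorization required.
Rule 3: is located in a residentially zoned district → exempt from Operating Authorization.
Rule 4: employees 38 ≤ 50 → Trade License required.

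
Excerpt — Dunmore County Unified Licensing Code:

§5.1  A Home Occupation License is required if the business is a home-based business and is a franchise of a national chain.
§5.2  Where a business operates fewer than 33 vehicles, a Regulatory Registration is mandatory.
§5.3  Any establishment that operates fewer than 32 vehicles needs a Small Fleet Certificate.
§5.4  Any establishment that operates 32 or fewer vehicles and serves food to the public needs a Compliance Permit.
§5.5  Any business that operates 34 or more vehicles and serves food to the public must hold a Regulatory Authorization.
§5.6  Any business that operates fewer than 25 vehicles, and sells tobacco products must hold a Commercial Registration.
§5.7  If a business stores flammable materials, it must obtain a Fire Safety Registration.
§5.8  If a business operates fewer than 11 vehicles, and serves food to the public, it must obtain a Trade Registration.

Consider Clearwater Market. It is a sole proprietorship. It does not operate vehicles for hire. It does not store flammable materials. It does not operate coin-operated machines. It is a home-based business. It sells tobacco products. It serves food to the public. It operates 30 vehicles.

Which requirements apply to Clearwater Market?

§5.1 is a home-based business; is a sole proprietorship (not: is a franchise of a national chain) → Home Occupation License not required.
§5.2 vehicles 30 < 33 → Regulatory Registration required.
§5.3 vehicles 30 < 32 → Small Fleet Certificate required.
§5.4 vehicles 30 ≤ 32; serves food to the public → Compliance Permit required.
§5.5 vehicles 30 < 34; serves food to the public → Regulatory Authorization not required.
§5.6 vehicles 30 ≥ 25; sells tobacco products → Commercial Registration not required.
§5.7 does not store flammable materials → Fire Safety Registration not required.
§5.8 vehicles 30 ≥ 11; serves food to the public → Trade Registration not required.

Compliance Permit, Regulatory Registration, Small Fleet Certificate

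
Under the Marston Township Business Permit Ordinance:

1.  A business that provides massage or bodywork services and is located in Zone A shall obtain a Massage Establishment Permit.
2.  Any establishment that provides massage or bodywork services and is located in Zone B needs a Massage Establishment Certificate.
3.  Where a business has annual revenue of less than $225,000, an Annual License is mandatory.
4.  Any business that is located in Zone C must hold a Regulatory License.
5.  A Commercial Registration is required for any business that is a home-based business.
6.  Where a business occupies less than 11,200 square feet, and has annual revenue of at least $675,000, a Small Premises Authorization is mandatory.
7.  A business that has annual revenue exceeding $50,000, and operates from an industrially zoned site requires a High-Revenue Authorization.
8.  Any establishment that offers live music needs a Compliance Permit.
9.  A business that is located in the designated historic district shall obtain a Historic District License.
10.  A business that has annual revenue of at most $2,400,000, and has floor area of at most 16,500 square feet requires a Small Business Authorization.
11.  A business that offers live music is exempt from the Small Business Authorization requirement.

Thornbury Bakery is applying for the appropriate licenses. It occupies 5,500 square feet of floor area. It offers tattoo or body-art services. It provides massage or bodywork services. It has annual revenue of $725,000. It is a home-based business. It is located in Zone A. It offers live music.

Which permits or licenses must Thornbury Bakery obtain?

1. provides massage or bodywork services; is located in Zone A → Massage Establishment Permit required.
2. provides massage or bodywork services; is located in Zone A (not: is located in Zone B) → Massage Establishment Certificate not required.
3. revenue $725,000 ≥ $225,000 → Annual License not required.
4. is located in Zone A (not: is located in Zone C) → Regulatory License not required.
5. is a home-based business → Commercial Registration required.
6. floor area 5,500 square feet < 11,200 square feet; revenue $725,000 ≥ $675,000 → Small Premises Authorization required.
7. revenue $725,000 > $50,000; is a home-based business (not: operates from an industrially zoned site) → High-Revenue Authorization not required.
8. offers live music → Compliance Permit required.
9. is located in Zone A (not: is located in the designated historic district) → Historic District License not required.
10. revenue $725,000 ≤ $2,400,000; floor area 5,500 square feet ≤ 16,500 square feet → Small Business Authorization required.
11. offers live music → exempt from Small Business Authorization.

Commercial Registration, Compliance Permit, Massage Establishment Permit, Small Premises Authorization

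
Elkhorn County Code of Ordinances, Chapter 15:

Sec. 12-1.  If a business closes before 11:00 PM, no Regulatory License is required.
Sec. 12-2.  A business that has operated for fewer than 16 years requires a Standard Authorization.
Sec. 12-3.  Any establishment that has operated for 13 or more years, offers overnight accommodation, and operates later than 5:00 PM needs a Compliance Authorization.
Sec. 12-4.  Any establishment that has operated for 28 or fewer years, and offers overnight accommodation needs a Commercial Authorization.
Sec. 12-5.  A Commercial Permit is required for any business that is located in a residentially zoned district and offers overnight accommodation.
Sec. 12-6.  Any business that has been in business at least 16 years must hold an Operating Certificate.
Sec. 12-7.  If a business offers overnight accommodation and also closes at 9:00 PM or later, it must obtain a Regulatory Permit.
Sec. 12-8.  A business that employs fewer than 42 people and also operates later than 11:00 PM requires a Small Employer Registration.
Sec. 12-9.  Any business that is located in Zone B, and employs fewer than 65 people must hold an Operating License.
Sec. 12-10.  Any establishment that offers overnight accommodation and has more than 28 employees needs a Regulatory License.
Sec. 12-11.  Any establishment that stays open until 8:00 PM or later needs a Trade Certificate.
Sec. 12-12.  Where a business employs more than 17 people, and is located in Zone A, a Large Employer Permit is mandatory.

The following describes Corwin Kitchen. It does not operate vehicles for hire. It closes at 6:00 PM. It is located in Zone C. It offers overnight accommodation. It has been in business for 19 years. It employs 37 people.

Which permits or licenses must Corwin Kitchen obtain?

Commercial Authorization, Compliance Authorization, Operating Certificate

Sec. 12-1. closes 6:00 PM, at/before 11:00 PM → exempt from Regulatory License.
Sec. 12-2. years in business 19 ≥ 16 → Standard Authorization not required.
Sec. 12-3. years in business 19 ≥ 13; offers overnight accommodation; closes 6:00 PM, after 5:00 PM → Compliance Authorization required.
Sec. 12-4. years in business 19 ≤ 28; offers overnight accommodation → Commercial Authorization required.
Sec. 12-5. is located in Zone C (not: is located in a residentially zoned district); offers overnight accommodation → Commercial Permit not required.
Sec. 12-6. years in business 19 ≥ 16 → Operating Certificate required.
Sec. 12-7. offers overnight accommodation; closes 6:00 PM, at/before 9:00 PM → Regulatory Permit not required.
Sec. 12-8. employees 37 < 42; closes 6:00 PM, at/before 11:00 PM → Small Employer Registration not required.
Sec. 12-9. is located in Zone C (not: is located in Zone B); employees 37 < 65 → Operating License not required.
Sec. 12-10. offers overnight accommodation; employees 37 > 28 → Regulatory License required.
Sec. 12-11. closes 6:00 PM, at/before 8:00 PM → Trade Certificate not required.
Sec. 12-12. employees 37 > 17; is located in Zone C (not: is located in Zone A) → Large Employer Permit not required.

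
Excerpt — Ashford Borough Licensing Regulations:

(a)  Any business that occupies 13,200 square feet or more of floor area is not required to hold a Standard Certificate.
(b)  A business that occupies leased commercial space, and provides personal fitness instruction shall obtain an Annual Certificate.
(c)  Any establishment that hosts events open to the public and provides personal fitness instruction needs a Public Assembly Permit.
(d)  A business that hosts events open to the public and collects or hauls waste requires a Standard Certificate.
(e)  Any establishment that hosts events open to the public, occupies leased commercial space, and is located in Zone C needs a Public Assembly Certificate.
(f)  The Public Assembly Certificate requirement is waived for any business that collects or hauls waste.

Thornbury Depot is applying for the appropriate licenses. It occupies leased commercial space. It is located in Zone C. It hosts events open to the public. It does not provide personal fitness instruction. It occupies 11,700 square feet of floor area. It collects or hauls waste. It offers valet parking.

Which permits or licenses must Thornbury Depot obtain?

Standard Certificate

(a) floor area 11,700 square feet < 13,200 square feet → Standard Certificate exemption does not apply.
(b) occupies leased commercial space; does not provide personal fitness instruction → Annual Certificate not required.
(c) hosts events open to the public; does not provide personal fitness instruction → Public Assembly Permit not required.
(d) hosts events open to the public; collects or hauls waste → Standard Certificate required.
(e) hosts events open to the public; occupies leased commercial space; is located in Zone C → Public Assembly Certificate required.
(f) collects or hauls waste → exempt from Public Assembly Certificate.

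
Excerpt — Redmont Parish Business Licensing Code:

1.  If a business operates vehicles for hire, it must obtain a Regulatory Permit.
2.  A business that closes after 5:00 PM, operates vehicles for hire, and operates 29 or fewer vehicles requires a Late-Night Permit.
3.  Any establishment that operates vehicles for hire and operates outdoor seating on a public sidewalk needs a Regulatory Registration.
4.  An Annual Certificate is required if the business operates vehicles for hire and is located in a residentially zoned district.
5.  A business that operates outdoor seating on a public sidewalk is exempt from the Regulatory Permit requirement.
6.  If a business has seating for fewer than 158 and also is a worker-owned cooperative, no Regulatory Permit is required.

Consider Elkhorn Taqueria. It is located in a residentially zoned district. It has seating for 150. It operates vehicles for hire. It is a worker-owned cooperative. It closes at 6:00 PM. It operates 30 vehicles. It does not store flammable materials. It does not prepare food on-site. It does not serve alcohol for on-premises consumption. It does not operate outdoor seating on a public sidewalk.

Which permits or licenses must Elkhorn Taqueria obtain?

1. operates vehicles for hire → Regulatory Permit required.
2. closes 6:00 PM, after 5:00 PM; operates vehicles for hire; vehicles 30 > 29 → Late-Night Permit not required.
3. operates vehicles for hire; does not operate outdoor seating on a public sidewalk → Regulatory Registration not required.
4. operates vehicles for hire; is located in a residentially zoned district → Annual Certificate required.
5. does not operate outdoor seating on a public sidewalk → Regulatory Permit exemption does not apply.
6. seating 150 < 158; is a worker-owned cooperative → exempt from Regulatory Permit.

Annual Certificate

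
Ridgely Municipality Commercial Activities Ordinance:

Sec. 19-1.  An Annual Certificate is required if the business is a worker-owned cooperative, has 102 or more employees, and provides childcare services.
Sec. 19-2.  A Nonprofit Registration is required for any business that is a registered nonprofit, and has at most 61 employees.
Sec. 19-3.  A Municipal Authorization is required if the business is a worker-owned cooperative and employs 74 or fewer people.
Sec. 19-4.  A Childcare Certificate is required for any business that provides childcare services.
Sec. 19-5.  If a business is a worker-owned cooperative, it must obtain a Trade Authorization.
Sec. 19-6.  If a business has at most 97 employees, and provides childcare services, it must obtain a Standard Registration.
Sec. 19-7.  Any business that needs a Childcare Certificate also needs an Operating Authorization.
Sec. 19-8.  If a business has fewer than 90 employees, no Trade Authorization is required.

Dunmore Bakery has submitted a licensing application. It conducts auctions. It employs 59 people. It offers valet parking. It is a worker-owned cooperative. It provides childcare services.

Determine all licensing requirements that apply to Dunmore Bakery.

Sec. 19-1. is a worker-owned cooperative; employees 59 < 102; provides childcare services → Annual Certificate not required.
Sec. 19-2. is a worker-owned cooperative (not: is a registered nonprofit); employees 59 ≤ 61 → Nonprofit Registration not required.
Sec. 19-3. is a worker-owned cooperative; employees 59 ≤ 74 → Municipal Authorization required.
Sec. 19-4. provides childcare services → Childcare Certificate required.
Sec. 19-5. is a worker-owned cooperative → Trade Authorization required.
Sec. 19-6. employees 59 ≤ 97; provides childcare services → Standard Registration required.
Sec. 19-7. Childcare Certificate is required → Operating Authorization also required.
Sec. 19-8. employees 59 < 90 → exempt from Trade Authorization.

Childcare Certificate, Municipal Authorization, Operating Authorization, Standard Registration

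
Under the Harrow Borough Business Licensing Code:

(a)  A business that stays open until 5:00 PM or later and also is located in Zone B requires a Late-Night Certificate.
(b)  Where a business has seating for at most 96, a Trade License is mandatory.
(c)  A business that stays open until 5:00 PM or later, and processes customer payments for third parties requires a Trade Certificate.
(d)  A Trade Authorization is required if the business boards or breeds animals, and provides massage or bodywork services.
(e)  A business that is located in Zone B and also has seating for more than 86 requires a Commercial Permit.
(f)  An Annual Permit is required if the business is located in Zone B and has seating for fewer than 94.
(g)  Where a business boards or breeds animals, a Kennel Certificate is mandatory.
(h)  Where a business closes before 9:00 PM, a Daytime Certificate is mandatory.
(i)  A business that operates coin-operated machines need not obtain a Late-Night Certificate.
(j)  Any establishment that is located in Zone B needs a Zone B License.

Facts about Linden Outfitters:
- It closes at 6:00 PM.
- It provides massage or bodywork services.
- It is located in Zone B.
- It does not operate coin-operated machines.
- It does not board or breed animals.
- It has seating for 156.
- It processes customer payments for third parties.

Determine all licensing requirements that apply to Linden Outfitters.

Commercial Permit, Daytime Certificate, Late-Night Certificate, Trade Certificate, Zone B License

(a) closes 6:00 PM, after 5:00 PM; is located in Zone B → Late-Night Certificate required.
(b) seating 156 > 96 → Trade License not required.
(c) closes 6:00 PM, after 5:00 PM; processes customer payments for third parties → Trade Certificate required.
(d) does not board or breed animals; provides massage or bodywork services → Trade Authorization not required.
(e) is located in Zone B; seating 156 > 86 → Commercial Permit required.
(f) is located in Zone B; seating 156 ≥ 94 → Annual Permit not required.
(g) does not board or breed animals → Kennel Certificate not required.
(h) closes 6:00 PM, at/before 9:00 PM → Daytime Certificate required.
(i) does not operate coin-operated machines → Late-Night Certificate exemption does not apply.
(j) is located in Zone B → Zone B License required.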